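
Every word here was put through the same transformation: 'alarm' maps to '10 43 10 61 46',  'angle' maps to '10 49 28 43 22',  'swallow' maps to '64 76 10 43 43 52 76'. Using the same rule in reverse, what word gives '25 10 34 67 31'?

faith

The formula is n = 3×(alphabet index, a=1) + 7.
Decoding 25 10 34 67 31: 25→(25−7)÷3=6=f, 10→(10−7)÷3=1=a, 34→(34−7)÷3=9=i, 67→(67−7)÷3=20=t, 31→(31−7)÷3=8=h.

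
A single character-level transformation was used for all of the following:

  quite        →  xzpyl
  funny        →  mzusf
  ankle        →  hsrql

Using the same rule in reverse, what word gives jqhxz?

class

A repeating key of period 2 is used — shifts +7, +5 over and over.
Reversing it on jqhxz: j−7=c, q−5=l, h−7=a, x−5=s, z−7=s.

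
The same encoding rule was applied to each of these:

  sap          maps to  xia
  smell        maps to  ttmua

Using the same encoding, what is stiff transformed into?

The output letters match the input read backwards, each shifted +8: sap reversed is pas. The word is reversed, then every letter is shifted forward by 8.
Applying it to stiff: reverse → ffits; then shift: f+8=n, f+8=n, i+8=q, t+8=b, s+8=a.

nnqba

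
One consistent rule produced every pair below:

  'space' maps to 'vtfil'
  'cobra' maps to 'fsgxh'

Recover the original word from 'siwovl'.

period

The shift increases by 1 at each position, starting from +3: 3, 4, 5, ….
Decoding siwovl: s−3=p, i−4=e, w−5=r, o−6=i, v−7=o, l−8=d.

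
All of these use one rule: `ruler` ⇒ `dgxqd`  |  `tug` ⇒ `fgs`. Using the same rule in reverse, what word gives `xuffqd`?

Compare letters: r→d is +12, u→g is +12, l→x is +12 — a constant shift. Every letter moves 12 places later in the alphabet, wrapping around z→a.
Reversing it on xuffqd: x−12=l, u−12=i, f−12=t, f−12=t, q−12=e, d−12=r.

litter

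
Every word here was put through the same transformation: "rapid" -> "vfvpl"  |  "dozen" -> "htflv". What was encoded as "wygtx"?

stamp

In rapid: r→v is +4, a→f is +5, p→v is +6, i→p is +7 — the shift increases by 1 each position. The shift increases by 1 at each position, starting from +4: 4, 5, 6, ….
Reversing it on wygtx: w−4=s, y−5=t, g−6=a, t−7=m, x−8=p.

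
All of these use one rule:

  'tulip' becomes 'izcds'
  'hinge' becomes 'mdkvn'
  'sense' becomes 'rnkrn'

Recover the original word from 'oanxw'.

Each letter's alphabet position (a=0..z=25) is mapped through 17·x+23 mod 26 — an affine cipher.
Decoding oanxw: o(14)→23·(14−23)≡1=b; a(0)→23·(0−23)≡17=r; n(13)→23·(13−23)≡4=e; x(23)→23·(23−23)≡0=a; w(22)→23·(22−23)≡3=d (all mod 26).

bread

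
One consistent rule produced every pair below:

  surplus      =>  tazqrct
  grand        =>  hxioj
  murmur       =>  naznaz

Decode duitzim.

Shifts by position in surplus: pos 0: s→t (+1), pos 1: u→a (+6), pos 2: r→z (+8), pos 3: p→q (+1), pos 4: l→r (+6), pos 5: u→c (+8) — repeating every 3. The shifts repeat in a cycle of length 3: positions 0,1,… shift by +1, +6, +8, then the pattern repeats.
Decoding duitzim: d−1=c, u−6=o, i−8=a, t−1=s, z−6=t, i−8=a, m−1=l.

coastal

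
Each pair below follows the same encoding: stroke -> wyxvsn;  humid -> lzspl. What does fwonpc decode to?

bright

In stroke: s→w is +4, t→y is +5, r→x is +6, o→v is +7 — the shift increases by 1 each position. The shift increases by 1 at each position, starting from +4: 4, 5, 6, ….
Decoding fwonpc: f−4=b, w−5=r, o−6=i, n−7=g, p−8=h, c−9=t.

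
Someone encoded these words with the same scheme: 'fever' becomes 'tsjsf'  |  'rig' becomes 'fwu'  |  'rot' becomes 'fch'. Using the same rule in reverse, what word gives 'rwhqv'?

ditch

Compare letters: f→t is +14, e→s is +14, v→j is +14 — a constant shift. Each letter is shifted forward by 14 in the alphabet (a Caesar shift of +14).
Undoing it on rwhqv: r−14=d, w−14=i, h−14=t, q−14=c, v−14=h.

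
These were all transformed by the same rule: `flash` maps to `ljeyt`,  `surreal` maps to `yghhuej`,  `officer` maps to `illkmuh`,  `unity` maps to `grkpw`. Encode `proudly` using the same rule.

zhigdjw

Treating letters as 0–25, the rule is x ↦ 17x + 4 (mod 26).
On proudly: p(15)→17·15+4≡25=z; r(17)→17·17+4≡7=h; o(14)→17·14+4≡8=i; u(20)→17·20+4≡6=g; d(3)→17·3+4≡3=d; l(11)→17·11+4≡9=j; y(24)→17·24+4≡22=w (all mod 26).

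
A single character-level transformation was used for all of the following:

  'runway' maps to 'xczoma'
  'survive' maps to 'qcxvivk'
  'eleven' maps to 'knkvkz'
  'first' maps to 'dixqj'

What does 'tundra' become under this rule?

r(17)→x(23) and u(20)→c(2) fit y≡19x+12 (mod 26); the inverse of 19 mod 26 is 11. This is an affine cipher: with a=0,…,z=25, each position x becomes (19x+12) mod 26.
Applying it to tundra: t(19)→19·19+12≡9=j; u(20)→19·20+12≡2=c; n(13)→19·13+12≡25=z; d(3)→19·3+12≡17=r; r(17)→19·17+12≡23=x; a(0)→19·0+12≡12=m (all mod 26).

jczrxm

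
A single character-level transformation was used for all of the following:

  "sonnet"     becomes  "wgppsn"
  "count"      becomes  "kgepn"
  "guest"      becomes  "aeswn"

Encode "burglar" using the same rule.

tefahcf

Each letter's alphabet position (a=0..z=25) is mapped through 17·x+2 mod 26 — an affine cipher.
On burglar: b(1)→17·1+2≡19=t; u(20)→17·20+2≡4=e; r(17)→17·17+2≡5=f; g(6)→17·6+2≡0=a; l(11)→17·11+2≡7=h; a(0)→17·0+2≡2=c; r(17)→17·17+2≡5=f (all mod 26).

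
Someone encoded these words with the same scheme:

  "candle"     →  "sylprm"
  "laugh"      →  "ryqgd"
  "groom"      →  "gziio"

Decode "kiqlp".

wound

c(2)→s(18) and a(0)→y(24) fit y≡23x+24 (mod 26); the inverse of 23 mod 26 is 17. This is an affine cipher: with a=0,…,z=25, each position x becomes (23x+24) mod 26.
Decoding kiqlp: k(10)→17·(10−24)≡22=w; i(8)→17·(8−24)≡14=o; q(16)→17·(16−24)≡20=u; l(11)→17·(11−24)≡13=n; p(15)→17·(15−24)≡3=d (all mod 26).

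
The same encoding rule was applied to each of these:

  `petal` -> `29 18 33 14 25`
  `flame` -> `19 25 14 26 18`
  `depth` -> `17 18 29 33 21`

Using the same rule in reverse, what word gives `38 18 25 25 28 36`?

yellow

Each letter is replaced by its alphabet position (a=1..z=26) + 13.
Reversing it on 38 18 25 25 28 36: 38→(38−13)÷1=25=y, 18→(18−13)÷1=5=e, 25→(25−13)÷1=12=l, 25→(25−13)÷1=12=l, 28→(28−13)÷1=15=o, 36→(36−13)÷1=23=w.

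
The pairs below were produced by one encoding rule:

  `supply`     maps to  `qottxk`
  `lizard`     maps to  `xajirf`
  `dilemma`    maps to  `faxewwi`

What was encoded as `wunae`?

s(18)→q(16) and u(20)→o(14) fit y≡25x+8 (mod 26); the inverse of 25 mod 26 is 25. Treating letters as 0–25, the rule is x ↦ 25x + 8 (mod 26).
Undoing it on wunae: w(22)→25·(22−8)≡12=m; u(20)→25·(20−8)≡14=o; n(13)→25·(13−8)≡21=v; a(0)→25·(0−8)≡8=i; e(4)→25·(4−8)≡4=e (all mod 26).

movie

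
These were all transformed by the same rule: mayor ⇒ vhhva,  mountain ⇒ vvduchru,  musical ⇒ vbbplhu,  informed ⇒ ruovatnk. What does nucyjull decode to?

entrance

A repeating key of period 2 is used — shifts +9, +7 over and over.
Reversing it on nucyjull: n−9=e, u−7=n, c−9=t, y−7=r, j−9=a, u−7=n, l−9=c, l−7=e.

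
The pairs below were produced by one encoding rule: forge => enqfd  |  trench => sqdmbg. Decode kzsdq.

later

Compare letters: f→e is +25, o→n is +25, r→q is +25 — a constant shift. This is a Caesar cipher with shift 25.
Decoding kzsdq: k−25=l, z−25=a, s−25=t, d−25=e, q−25=r.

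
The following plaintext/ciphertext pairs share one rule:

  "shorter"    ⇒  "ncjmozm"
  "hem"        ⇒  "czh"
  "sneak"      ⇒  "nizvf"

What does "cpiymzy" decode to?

Compare letters: s→n is +21, h→c is +21, o→j is +21 — a constant shift. It's a constant shift of +21 (ROT21).
Decoding cpiymzy: c−21=h, p−21=u, i−21=n, y−21=d, m−21=r, z−21=e, y−21=d.

hundred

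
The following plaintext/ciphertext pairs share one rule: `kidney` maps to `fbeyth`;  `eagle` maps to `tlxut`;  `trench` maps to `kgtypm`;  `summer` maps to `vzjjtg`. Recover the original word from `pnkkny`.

k(10)→f(5) and i(8)→b(1) fit y≡15x+11 (mod 26); the inverse of 15 mod 26 is 7. Each letter's alphabet position (a=0..z=25) is mapped through 15·x+11 mod 26 — an affine cipher.
Reversing it on pnkkny: p(15)→7·(15−11)≡2=c; n(13)→7·(13−11)≡14=o; k(10)→7·(10−11)≡19=t; k(10)→7·(10−11)≡19=t; n(13)→7·(13−11)≡14=o; y(24)→7·(24−11)≡13=n (all mod 26).

cotton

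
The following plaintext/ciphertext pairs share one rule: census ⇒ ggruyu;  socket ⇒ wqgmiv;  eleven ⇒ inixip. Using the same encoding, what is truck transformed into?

xtyeo

A repeating key of period 2 is used — shifts +4, +2 over and over.
On truck: t+4=x, r+2=t, u+4=y, c+2=e, k+4=o.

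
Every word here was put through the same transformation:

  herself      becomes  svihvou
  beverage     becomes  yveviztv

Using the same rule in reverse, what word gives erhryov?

This is the alphabet-reversal cipher (Atbash): a becomes z, b becomes y, etc.
Undoing it on erhryov: e↔v, r↔i, h↔s, r↔i, y↔b, o↔l, v↔e.

visible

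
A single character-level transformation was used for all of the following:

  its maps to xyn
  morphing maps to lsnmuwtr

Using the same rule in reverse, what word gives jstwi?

drone

The output letters match the input read backwards, each shifted +5: its reversed is sti. The word is reversed, then every letter is shifted forward by 5.
Undoing it on jstwi: shift back: j−5=e, s−5=n, t−5=o, w−5=r, i−5=d → enord; then reverse → drone.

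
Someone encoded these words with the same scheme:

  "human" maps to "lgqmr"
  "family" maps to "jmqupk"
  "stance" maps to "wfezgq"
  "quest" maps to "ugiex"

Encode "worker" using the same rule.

Shifts by position in human: pos 0: h→l (+4), pos 1: u→g (+12), pos 2: m→q (+4), pos 3: a→m (+12) — repeating every 2. The shifts repeat in a cycle of length 2: positions 0,1,… shift by +4, +12, then the pattern repeats.
On worker: w+4=a, o+12=a, r+4=v, k+12=w, e+4=i, r+12=d.

aavwid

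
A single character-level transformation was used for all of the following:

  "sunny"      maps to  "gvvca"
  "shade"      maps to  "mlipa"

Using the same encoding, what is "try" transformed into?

gzb

The output letters match the input read backwards, each shifted +8: sunny reversed is ynnus. The word is reversed, then every letter is shifted forward by 8.
For try: reverse → yrt; then shift: y+8=g, r+8=z, t+8=b.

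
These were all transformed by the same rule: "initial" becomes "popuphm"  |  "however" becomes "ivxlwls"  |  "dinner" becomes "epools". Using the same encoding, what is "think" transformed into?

The shift depends on letter class: consonant n→o is +1, but vowel i→p is +7. Vowels shift forward by 7 and consonants shift forward by 1.
Applying it to think: t(cons)+1=u, h(cons)+1=i, i(vowel)+7=p, n(cons)+1=o, k(cons)+1=l.

uipol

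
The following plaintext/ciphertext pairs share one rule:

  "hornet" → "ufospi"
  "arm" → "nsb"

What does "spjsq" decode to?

The output letters match the input read backwards, each shifted +1: hornet reversed is tenroh. Read the word backwards and shift each letter +1.
Decoding spjsq: shift back: s−1=r, p−1=o, j−1=i, s−1=r, q−1=p → roirp; then reverse → prior.

prior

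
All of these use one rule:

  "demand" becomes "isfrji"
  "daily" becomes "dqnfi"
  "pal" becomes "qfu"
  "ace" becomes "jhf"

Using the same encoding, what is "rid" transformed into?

inw

The output letters match the input read backwards, each shifted +5: demand reversed is dnamed. The word is reversed, then every letter is shifted forward by 5.
Applying it to rid: reverse → dir; then shift: d+5=i, i+5=n, r+5=w.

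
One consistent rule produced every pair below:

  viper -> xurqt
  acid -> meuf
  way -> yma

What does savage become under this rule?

The shift depends on letter class: consonant v→x is +2, but vowel i→u is +12. Two shifts are in play — +12 for a/e/i/o/u, +2 for every other letter.
Applying it to savage: s(cons)+2=u, a(vowel)+12=m, v(cons)+2=x, a(vowel)+12=m, g(cons)+2=i, e(vowel)+12=q.

umxmiq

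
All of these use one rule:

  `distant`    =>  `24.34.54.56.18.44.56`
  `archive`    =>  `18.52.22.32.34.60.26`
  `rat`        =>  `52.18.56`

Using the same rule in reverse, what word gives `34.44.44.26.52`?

inner

d(#4)→24 and i(#9)→34: differences scale by 2, so n = 2·pos + 16. With a=1..z=26, the number is 2·pos + 16.
Decoding 34.44.44.26.52: 34→(34−16)÷2=9=i, 44→(44−16)÷2=14=n, 44→(44−16)÷2=14=n, 26→(26−16)÷2=5=e, 52→(52−16)÷2=18=r.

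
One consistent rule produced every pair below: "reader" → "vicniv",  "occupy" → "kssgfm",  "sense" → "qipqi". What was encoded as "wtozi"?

r(17)→v(21) and e(4)→i(8) fit y≡21x+2 (mod 26); the inverse of 21 mod 26 is 5. Each letter's alphabet position (a=0..z=25) is mapped through 21·x+2 mod 26 — an affine cipher.
Undoing it on wtozi: w(22)→5·(22−2)≡22=w; t(19)→5·(19−2)≡7=h; o(14)→5·(14−2)≡8=i; z(25)→5·(25−2)≡11=l; i(8)→5·(8−2)≡4=e (all mod 26).

while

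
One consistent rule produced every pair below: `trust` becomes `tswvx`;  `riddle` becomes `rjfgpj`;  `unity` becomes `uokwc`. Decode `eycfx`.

In trust: t→t is +0, r→s is +1, u→w is +2, s→v is +3 — the shift increases by 1 each position. Letter i (0-indexed) is shifted by i+0, so successive shifts are 0, 1, 2, ….
Reversing it on eycfx: e−0=e, y−1=x, c−2=a, f−3=c, x−4=t.

exact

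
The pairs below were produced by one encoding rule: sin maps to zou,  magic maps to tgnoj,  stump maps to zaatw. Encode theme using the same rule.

aoktk

The rule splits by letter class: vowels +6, consonants +7.
Applying it to theme: t(cons)+7=a, h(cons)+7=o, e(vowel)+6=k, m(cons)+7=t, e(vowel)+6=k.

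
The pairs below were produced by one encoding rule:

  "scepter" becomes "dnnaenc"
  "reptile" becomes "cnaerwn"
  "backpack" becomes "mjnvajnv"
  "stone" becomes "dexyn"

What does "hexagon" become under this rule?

snijrxy

The rule splits by letter class: vowels +9, consonants +11.
Applying it to hexagon: h(cons)+11=s, e(vowel)+9=n, x(cons)+11=i, a(vowel)+9=j, g(cons)+11=r, o(vowel)+9=x, n(cons)+11=y.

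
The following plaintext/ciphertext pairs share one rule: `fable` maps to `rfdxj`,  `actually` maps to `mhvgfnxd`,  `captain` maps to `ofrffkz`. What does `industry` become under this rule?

A repeating key of period 3 is used — shifts +12, +5, +2 over and over.
On industry: i+12=u, n+5=s, d+2=f, u+12=g, s+5=x, t+2=v, r+12=d, y+5=d.

usfgxvdd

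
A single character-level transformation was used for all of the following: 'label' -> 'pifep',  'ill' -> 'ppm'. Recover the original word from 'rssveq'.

The output letters match the input read backwards, each shifted +4: label reversed is lebal. Two steps: reverse the string, then apply a Caesar shift of +4.
Reversing it on rssveq: shift back: r−4=n, s−4=o, s−4=o, v−4=r, e−4=a, q−4=m → nooram; then reverse → maroon.

maroon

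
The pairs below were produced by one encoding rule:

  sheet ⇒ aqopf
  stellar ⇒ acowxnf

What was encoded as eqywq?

In sheet: s→a is +8, h→q is +9, e→o is +10, e→p is +11 — the shift increases by 1 each position. Letter i (0-indexed) is shifted by i+8, so successive shifts are 8, 9, 10, ….
Decoding eqywq: e−8=w, q−9=h, y−10=o, w−11=l, q−12=e.

whole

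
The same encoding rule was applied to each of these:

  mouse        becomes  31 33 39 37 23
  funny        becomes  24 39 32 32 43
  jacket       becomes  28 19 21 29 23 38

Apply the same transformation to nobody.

Letters become their 1-based position plus 18 (so a→19, b→20, …).
Applying it to nobody: n=14→32, o=15→33, b=2→20, o=15→33, d=4→22, y=25→43.

32 33 20 33 22 43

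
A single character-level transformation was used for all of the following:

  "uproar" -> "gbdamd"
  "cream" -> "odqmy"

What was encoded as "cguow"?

quick

Compare letters: u→g is +12, p→b is +12, r→d is +12 — a constant shift. It's a constant shift of +12 (ROT12).
Reversing it on cguow: c−12=q, g−12=u, u−12=i, o−12=c, w−12=k.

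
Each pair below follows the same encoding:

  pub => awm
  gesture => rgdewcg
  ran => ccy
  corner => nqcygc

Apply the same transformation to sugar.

dwrcc

The shift depends on letter class: consonant p→a is +11, but vowel u→w is +2. The rule splits by letter class: vowels +2, consonants +11.
Applying it to sugar: s(cons)+11=d, u(vowel)+2=w, g(cons)+11=r, a(vowel)+2=c, r(cons)+11=c.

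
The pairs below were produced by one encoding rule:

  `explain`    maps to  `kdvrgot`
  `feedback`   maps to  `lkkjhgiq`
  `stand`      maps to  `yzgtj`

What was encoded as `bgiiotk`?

Compare letters: e→k is +6, x→d is +6, p→v is +6 — a constant shift. Every letter moves 6 places later in the alphabet, wrapping around z→a.
Undoing it on bgiiotk: b−6=v, g−6=a, i−6=c, i−6=c, o−6=i, t−6=n, k−6=e.

vaccine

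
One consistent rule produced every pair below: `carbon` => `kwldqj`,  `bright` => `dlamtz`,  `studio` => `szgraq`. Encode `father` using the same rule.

c(2)→k(10) and a(0)→w(22) fit y≡7x+22 (mod 26); the inverse of 7 mod 26 is 15. Each letter's alphabet position (a=0..z=25) is mapped through 7·x+22 mod 26 — an affine cipher.
On father: f(5)→7·5+22≡5=f; a(0)→7·0+22≡22=w; t(19)→7·19+22≡25=z; h(7)→7·7+22≡19=t; e(4)→7·4+22≡24=y; r(17)→7·17+22≡11=l (all mod 26).

fwztyl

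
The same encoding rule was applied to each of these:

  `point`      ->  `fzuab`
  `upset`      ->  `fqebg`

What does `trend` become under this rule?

pzqdf

The output letters match the input read backwards, each shifted +12: point reversed is tniop. Two steps: reverse the string, then apply a Caesar shift of +12.
Applying it to trend: reverse → dnert; then shift: d+12=p, n+12=z, e+12=q, r+12=d, t+12=f.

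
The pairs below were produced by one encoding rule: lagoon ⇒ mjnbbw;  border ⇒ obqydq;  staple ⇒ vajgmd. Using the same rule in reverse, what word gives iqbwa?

front

l(11)→m(12) and a(0)→j(9) fit y≡5x+9 (mod 26); the inverse of 5 mod 26 is 21. Each letter's alphabet position (a=0..z=25) is mapped through 5·x+9 mod 26 — an affine cipher.
Undoing it on iqbwa: i(8)→21·(8−9)≡5=f; q(16)→21·(16−9)≡17=r; b(1)→21·(1−9)≡14=o; w(22)→21·(22−9)≡13=n; a(0)→21·(0−9)≡19=t (all mod 26).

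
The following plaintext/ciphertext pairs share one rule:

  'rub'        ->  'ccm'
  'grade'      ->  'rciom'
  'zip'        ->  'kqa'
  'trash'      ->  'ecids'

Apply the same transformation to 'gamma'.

The shift depends on letter class: consonant r→c is +11, but vowel u→c is +8. Vowels shift forward by 8 and consonants shift forward by 11.
On gamma: g(cons)+11=r, a(vowel)+8=i, m(cons)+11=x, m(cons)+11=x, a(vowel)+8=i.

rixxi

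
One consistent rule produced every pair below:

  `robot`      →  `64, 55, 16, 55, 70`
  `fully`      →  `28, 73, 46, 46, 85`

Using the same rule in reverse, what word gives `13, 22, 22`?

add

Each letter becomes 3×(its alphabet position, a=1..z=26) + 10.
Decoding 13, 22, 22: 13→(13−10)÷3=1=a, 22→(22−10)÷3=4=d, 22→(22−10)÷3=4=d.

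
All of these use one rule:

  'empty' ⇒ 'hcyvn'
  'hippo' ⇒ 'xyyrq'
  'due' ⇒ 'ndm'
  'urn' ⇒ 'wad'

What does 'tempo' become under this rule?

xyvnc

The output letters match the input read backwards, each shifted +9: empty reversed is ytpme. Read the word backwards and shift each letter +9.
Applying it to tempo: reverse → opmet; then shift: o+9=x, p+9=y, m+9=v, e+9=n, t+9=c.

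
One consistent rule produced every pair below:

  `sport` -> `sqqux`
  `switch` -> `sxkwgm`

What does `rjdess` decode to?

In sport: s→s is +0, p→q is +1, o→q is +2, r→u is +3 — the shift increases by 1 each position. Letter i (0-indexed) is shifted by i+0, so successive shifts are 0, 1, 2, ….
Undoing it on rjdess: r−0=r, j−1=i, d−2=b, e−3=b, s−4=o, s−5=n.

ribbon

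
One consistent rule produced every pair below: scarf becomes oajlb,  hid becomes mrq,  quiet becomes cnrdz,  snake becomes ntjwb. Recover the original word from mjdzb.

The output letters match the input read backwards, each shifted +9: scarf reversed is fracs. Two steps: reverse the string, then apply a Caesar shift of +9.
Decoding mjdzb: shift back: m−9=d, j−9=a, d−9=u, z−9=q, b−9=s → dauqs; then reverse → squad.

squad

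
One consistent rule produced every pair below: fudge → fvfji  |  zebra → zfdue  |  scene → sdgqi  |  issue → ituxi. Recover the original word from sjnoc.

The shift increases by 1 at each position, starting from +0: 0, 1, 2, ….
Undoing it on sjnoc: s−0=s, j−1=i, n−2=l, o−3=l, c−4=y.

silly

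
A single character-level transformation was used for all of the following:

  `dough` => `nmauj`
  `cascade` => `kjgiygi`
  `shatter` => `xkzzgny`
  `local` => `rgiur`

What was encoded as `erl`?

fly

The output letters match the input read backwards, each shifted +6: dough reversed is hguod. Read the word backwards and shift each letter +6.
Decoding erl: shift back: e−6=y, r−6=l, l−6=f → ylf; then reverse → fly.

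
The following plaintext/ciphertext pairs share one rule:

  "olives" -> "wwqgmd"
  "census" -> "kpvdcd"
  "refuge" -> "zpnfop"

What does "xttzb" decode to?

Shifts by position in olives: pos 0: o→w (+8), pos 1: l→w (+11), pos 2: i→q (+8), pos 3: v→g (+11) — repeating every 2. The shifts repeat in a cycle of length 2: positions 0,1,… shift by +8, +11, then the pattern repeats.
Reversing it on xttzb: x−8=p, t−11=i, t−8=l, z−11=o, b−8=t.

pilot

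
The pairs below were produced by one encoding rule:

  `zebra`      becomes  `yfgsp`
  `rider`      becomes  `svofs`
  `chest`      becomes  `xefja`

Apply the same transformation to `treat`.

Treating letters as 0–25, the rule is x ↦ 17x + 15 (mod 26).
Applying it to treat: t(19)→17·19+15≡0=a; r(17)→17·17+15≡18=s; e(4)→17·4+15≡5=f; a(0)→17·0+15≡15=p; t(19)→17·19+15≡0=a (all mod 26).

asfpa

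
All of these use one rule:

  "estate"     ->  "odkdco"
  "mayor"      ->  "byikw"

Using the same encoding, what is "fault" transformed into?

dvekp

The output letters match the input read backwards, each shifted +10: estate reversed is etatse. Two steps: reverse the string, then apply a Caesar shift of +10.
Applying it to fault: reverse → tluaf; then shift: t+10=d, l+10=v, u+10=e, a+10=k, f+10=p.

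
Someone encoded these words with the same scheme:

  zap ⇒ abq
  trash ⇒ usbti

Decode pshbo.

organ

Compare letters: z→a is +1, a→b is +1, p→q is +1 — a constant shift. It's a constant shift of +1 (ROT1).
Decoding pshbo: p−1=o, s−1=r, h−1=g, b−1=a, o−1=n.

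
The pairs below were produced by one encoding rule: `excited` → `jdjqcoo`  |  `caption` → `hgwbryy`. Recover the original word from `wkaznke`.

retreat

Letter i (0-indexed) is shifted by i+5, so successive shifts are 5, 6, 7, ….
Reversing it on wkaznke: w−5=r, k−6=e, a−7=t, z−8=r, n−9=e, k−10=a, e−11=t.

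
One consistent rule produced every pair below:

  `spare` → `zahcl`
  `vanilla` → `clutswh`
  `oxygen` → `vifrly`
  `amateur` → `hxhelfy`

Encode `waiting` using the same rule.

Shifts by position in spare: pos 0: s→z (+7), pos 1: p→a (+11), pos 2: a→h (+7), pos 3: r→c (+11) — repeating every 2. It's a Vigenère-style cipher with numeric key [7,11]: position i shifts by key[i mod 2].
On waiting: w+7=d, a+11=l, i+7=p, t+11=e, i+7=p, n+11=y, g+7=n.

dlpepyn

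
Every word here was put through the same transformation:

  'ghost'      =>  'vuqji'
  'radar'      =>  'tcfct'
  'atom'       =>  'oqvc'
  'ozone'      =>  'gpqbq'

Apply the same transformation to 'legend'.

The output letters match the input read backwards, each shifted +2: ghost reversed is tsohg. Read the word backwards and shift each letter +2.
Applying it to legend: reverse → dnegel; then shift: d+2=f, n+2=p, e+2=g, g+2=i, e+2=g, l+2=n.

fpgign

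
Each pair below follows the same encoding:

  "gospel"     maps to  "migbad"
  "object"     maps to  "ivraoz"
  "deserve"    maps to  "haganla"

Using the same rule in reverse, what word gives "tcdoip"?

falcon

g(6)→m(12) and o(14)→i(8) fit y≡19x+2 (mod 26); the inverse of 19 mod 26 is 11. Each letter's alphabet position (a=0..z=25) is mapped through 19·x+2 mod 26 — an affine cipher.
Reversing it on tcdoip: t(19)→11·(19−2)≡5=f; c(2)→11·(2−2)≡0=a; d(3)→11·(3−2)≡11=l; o(14)→11·(14−2)≡2=c; i(8)→11·(8−2)≡14=o; p(15)→11·(15−2)≡13=n (all mod 26).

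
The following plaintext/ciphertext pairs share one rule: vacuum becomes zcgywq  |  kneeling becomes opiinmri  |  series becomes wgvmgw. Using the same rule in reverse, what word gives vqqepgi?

romance

Shifts by position in vacuum: pos 0: v→z (+4), pos 1: a→c (+2), pos 2: c→g (+4), pos 3: u→y (+4), pos 4: u→w (+2), pos 5: m→q (+4) — repeating every 3. It's a Vigenère-style cipher with numeric key [4,2,4]: position i shifts by key[i mod 3].
Decoding vqqepgi: v−4=r, q−2=o, q−4=m, e−4=a, p−2=n, g−4=c, i−4=e.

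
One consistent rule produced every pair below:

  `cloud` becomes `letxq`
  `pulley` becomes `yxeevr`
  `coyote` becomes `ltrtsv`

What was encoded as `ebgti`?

labor

c(2)→l(11) and l(11)→e(4) fit y≡5x+1 (mod 26); the inverse of 5 mod 26 is 21. Treating letters as 0–25, the rule is x ↦ 5x + 1 (mod 26).
Undoing it on ebgti: e(4)→21·(4−1)≡11=l; b(1)→21·(1−1)≡0=a; g(6)→21·(6−1)≡1=b; t(19)→21·(19−1)≡14=o; i(8)→21·(8−1)≡17=r (all mod 26).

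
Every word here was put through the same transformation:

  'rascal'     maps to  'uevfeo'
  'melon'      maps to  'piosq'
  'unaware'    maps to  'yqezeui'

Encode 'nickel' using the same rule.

qmfnio

The shift depends on letter class: consonant r→u is +3, but vowel a→e is +4. Two shifts are in play — +4 for a/e/i/o/u, +3 for every other letter.
For nickel: n(cons)+3=q, i(vowel)+4=m, c(cons)+3=f, k(cons)+3=n, e(vowel)+4=i, l(cons)+3=o.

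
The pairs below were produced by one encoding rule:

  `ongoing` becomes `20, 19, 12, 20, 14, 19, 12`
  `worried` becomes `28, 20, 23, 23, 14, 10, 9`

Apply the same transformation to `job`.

15, 20, 7

o is letter #15 and maps to 20: an offset of 5. Each letter is replaced by its alphabet position (a=1..z=26) + 5.
On job: j=10→15, o=15→20, b=2→7.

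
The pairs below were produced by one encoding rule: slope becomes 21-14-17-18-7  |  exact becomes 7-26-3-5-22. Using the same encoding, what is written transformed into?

25-20-11-22-22-7-16

s is letter #19 and maps to 21: an offset of 2. Letters become their 1-based position plus 2 (so a→3, b→4, …).
For written: w=23→25, r=18→20, i=9→11, t=20→22, t=20→22, e=5→7, n=14→16.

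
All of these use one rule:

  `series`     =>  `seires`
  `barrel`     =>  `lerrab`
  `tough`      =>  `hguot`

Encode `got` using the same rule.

tog

It's just the letters in reverse order.
On got: reverse → tog.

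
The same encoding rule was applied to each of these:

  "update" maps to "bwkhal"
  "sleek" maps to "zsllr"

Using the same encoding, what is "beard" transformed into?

Compare letters: u→b is +7, p→w is +7, d→k is +7 — a constant shift. Every letter moves 7 places later in the alphabet, wrapping around z→a.
For beard: b+7=i, e+7=l, a+7=h, r+7=y, d+7=k.

ilhyk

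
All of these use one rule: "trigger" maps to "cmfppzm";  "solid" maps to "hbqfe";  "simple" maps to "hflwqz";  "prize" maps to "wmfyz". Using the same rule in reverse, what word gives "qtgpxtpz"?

language

t(19)→c(2) and r(17)→m(12) fit y≡21x+19 (mod 26); the inverse of 21 mod 26 is 5. Treating letters as 0–25, the rule is x ↦ 21x + 19 (mod 26).
Decoding qtgpxtpz: q(16)→5·(16−19)≡11=l; t(19)→5·(19−19)≡0=a; g(6)→5·(6−19)≡13=n; p(15)→5·(15−19)≡6=g; x(23)→5·(23−19)≡20=u; t(19)→5·(19−19)≡0=a; p(15)→5·(15−19)≡6=g; z(25)→5·(25−19)≡4=e (all mod 26).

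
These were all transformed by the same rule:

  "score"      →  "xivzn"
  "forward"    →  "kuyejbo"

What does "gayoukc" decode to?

Letter i (0-indexed) is shifted by i+5, so successive shifts are 5, 6, 7, ….
Undoing it on gayoukc: g−5=b, a−6=u, y−7=r, o−8=g, u−9=l, k−10=a, c−11=r.

burglar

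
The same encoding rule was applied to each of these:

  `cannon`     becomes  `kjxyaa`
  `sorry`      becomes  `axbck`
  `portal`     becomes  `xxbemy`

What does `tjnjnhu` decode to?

ladybug

In cannon: c→k is +8, a→j is +9, n→x is +10, n→y is +11 — the shift increases by 1 each position. Letter i (0-indexed) is shifted by i+8, so successive shifts are 8, 9, 10, ….
Reversing it on tjnjnhu: t−8=l, j−9=a, n−10=d, j−11=y, n−12=b, h−13=u, u−14=g.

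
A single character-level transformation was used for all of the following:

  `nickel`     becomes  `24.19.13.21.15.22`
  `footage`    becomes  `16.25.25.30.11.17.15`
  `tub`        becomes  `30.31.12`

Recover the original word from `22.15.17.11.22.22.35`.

n is letter #14 and maps to 24: an offset of 10. The number is (letter's place in the alphabet, a=1) + 10.
Decoding 22.15.17.11.22.22.35: 22→(22−10)÷1=12=l, 15→(15−10)÷1=5=e, 17→(17−10)÷1=7=g, 11→(11−10)÷1=1=a, 22→(22−10)÷1=12=l, 22→(22−10)÷1=12=l, 35→(35−10)÷1=25=y.

legally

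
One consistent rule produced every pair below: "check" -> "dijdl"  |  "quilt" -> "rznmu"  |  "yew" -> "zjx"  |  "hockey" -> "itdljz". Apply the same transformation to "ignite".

nhonuj

Vowels shift forward by 5 and consonants shift forward by 1.
For ignite: i(vowel)+5=n, g(cons)+1=h, n(cons)+1=o, i(vowel)+5=n, t(cons)+1=u, e(vowel)+5=j.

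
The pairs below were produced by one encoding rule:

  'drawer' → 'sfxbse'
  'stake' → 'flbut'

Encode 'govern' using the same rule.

The output letters match the input read backwards, each shifted +1: drawer reversed is reward. Read the word backwards and shift each letter +1.
For govern: reverse → nrevog; then shift: n+1=o, r+1=s, e+1=f, v+1=w, o+1=p, g+1=h.

osfwph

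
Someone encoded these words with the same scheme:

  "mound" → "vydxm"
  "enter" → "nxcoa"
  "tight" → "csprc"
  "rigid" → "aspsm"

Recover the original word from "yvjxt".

A repeating key of period 2 is used — shifts +9, +10 over and over.
Reversing it on yvjxt: y−9=p, v−10=l, j−9=a, x−10=n, t−9=k.

plank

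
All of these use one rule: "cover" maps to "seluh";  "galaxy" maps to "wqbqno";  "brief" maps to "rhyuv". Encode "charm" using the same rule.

sxqhc

Compare letters: c→s is +16, o→e is +16, v→l is +16 — a constant shift. This is a Caesar cipher with shift 16.
For charm: c+16=s, h+16=x, a+16=q, r+16=h, m+16=c.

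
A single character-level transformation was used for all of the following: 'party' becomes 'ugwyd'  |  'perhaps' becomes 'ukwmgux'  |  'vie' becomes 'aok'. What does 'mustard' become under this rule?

raxygwi

The shift depends on letter class: consonant p→u is +5, but vowel a→g is +6. Vowels shift forward by 6 and consonants shift forward by 5.
For mustard: m(cons)+5=r, u(vowel)+6=a, s(cons)+5=x, t(cons)+5=y, a(vowel)+6=g, r(cons)+5=w, d(cons)+5=i.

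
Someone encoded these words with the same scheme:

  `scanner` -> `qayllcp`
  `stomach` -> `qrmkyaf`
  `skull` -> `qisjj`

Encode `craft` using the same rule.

Compare letters: s→q is +24, c→a is +24, a→y is +24 — a constant shift. Each letter is shifted forward by 24 in the alphabet (a Caesar shift of +24).
On craft: c+24=a, r+24=p, a+24=y, f+24=d, t+24=r.

apydr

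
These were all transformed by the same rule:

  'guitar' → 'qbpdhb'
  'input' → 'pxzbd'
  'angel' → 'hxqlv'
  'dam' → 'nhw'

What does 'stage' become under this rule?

cdhql

The rule splits by letter class: vowels +7, consonants +10.
On stage: s(cons)+10=c, t(cons)+10=d, a(vowel)+7=h, g(cons)+10=q, e(vowel)+7=l.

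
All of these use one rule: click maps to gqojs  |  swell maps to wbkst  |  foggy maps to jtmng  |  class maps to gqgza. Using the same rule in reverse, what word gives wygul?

stand

In click: c→g is +4, l→q is +5, i→o is +6, c→j is +7 — the shift increases by 1 each position. Letter i (0-indexed) is shifted by i+4, so successive shifts are 4, 5, 6, ….
Decoding wygul: w−4=s, y−5=t, g−6=a, u−7=n, l−8=d.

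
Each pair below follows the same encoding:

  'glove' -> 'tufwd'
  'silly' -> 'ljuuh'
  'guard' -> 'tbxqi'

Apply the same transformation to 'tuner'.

Each letter's alphabet position (a=0..z=25) is mapped through 21·x+23 mod 26 — an affine cipher.
Applying it to tuner: t(19)→21·19+23≡6=g; u(20)→21·20+23≡1=b; n(13)→21·13+23≡10=k; e(4)→21·4+23≡3=d; r(17)→21·17+23≡16=q (all mod 26).

gbkdq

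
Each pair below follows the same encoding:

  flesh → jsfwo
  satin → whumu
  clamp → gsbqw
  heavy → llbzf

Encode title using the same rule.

xpupl

Shifts by position in flesh: pos 0: f→j (+4), pos 1: l→s (+7), pos 2: e→f (+1), pos 3: s→w (+4), pos 4: h→o (+7) — repeating every 3. It's a Vigenère-style cipher with numeric key [4,7,1]: position i shifts by key[i mod 3].
Applying it to title: t+4=x, i+7=p, t+1=u, l+4=p, e+7=l.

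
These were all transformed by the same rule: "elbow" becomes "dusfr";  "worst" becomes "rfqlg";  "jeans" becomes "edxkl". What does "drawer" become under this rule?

e(4)→d(3) and l(11)→u(20) fit y≡21x+23 (mod 26); the inverse of 21 mod 26 is 5. This is an affine cipher: with a=0,…,z=25, each position x becomes (21x+23) mod 26.
On drawer: d(3)→21·3+23≡8=i; r(17)→21·17+23≡16=q; a(0)→21·0+23≡23=x; w(22)→21·22+23≡17=r; e(4)→21·4+23≡3=d; r(17)→21·17+23≡16=q (all mod 26).

iqxrdq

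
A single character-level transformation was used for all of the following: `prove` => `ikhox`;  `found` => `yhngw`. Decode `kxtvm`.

react

Compare letters: p→i is +19, r→k is +19, o→h is +19 — a constant shift. Every letter moves 19 places later in the alphabet, wrapping around z→a.
Reversing it on kxtvm: k−19=r, x−19=e, t−19=a, v−19=c, m−19=t.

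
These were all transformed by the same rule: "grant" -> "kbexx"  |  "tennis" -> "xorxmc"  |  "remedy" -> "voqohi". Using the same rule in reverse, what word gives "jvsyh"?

Shifts by position in grant: pos 0: g→k (+4), pos 1: r→b (+10), pos 2: a→e (+4), pos 3: n→x (+10) — repeating every 2. The shifts repeat in a cycle of length 2: positions 0,1,… shift by +4, +10, then the pattern repeats.
Reversing it on jvsyh: j−4=f, v−10=l, s−4=o, y−10=o, h−4=d.

flood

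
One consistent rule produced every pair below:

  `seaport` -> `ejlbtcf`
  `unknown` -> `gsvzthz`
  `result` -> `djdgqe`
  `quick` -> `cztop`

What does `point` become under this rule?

Shifts by position in seaport: pos 0: s→e (+12), pos 1: e→j (+5), pos 2: a→l (+11), pos 3: p→b (+12), pos 4: o→t (+5), pos 5: r→c (+11) — repeating every 3. A repeating key of period 3 is used — shifts +12, +5, +11 over and over.
For point: p+12=b, o+5=t, i+11=t, n+12=z, t+5=y.

bttzy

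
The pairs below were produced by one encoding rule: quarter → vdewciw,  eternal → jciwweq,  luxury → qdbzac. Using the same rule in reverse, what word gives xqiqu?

shell

A repeating key of period 3 is used — shifts +5, +9, +4 over and over.
Decoding xqiqu: x−5=s, q−9=h, i−4=e, q−5=l, u−9=l.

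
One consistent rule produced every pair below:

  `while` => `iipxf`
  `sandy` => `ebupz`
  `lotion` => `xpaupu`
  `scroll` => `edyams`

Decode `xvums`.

Shifts by position in while: pos 0: w→i (+12), pos 1: h→i (+1), pos 2: i→p (+7), pos 3: l→x (+12), pos 4: e→f (+1) — repeating every 3. It's a Vigenère-style cipher with numeric key [12,1,7]: position i shifts by key[i mod 3].
Undoing it on xvums: x−12=l, v−1=u, u−7=n, m−12=a, s−1=r.

lunar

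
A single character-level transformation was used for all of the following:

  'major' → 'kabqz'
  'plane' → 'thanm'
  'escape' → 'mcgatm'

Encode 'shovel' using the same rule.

cvqlmh

m(12)→k(10) and a(0)→a(0) fit y≡3x+0 (mod 26); the inverse of 3 mod 26 is 9. Each letter's alphabet position (a=0..z=25) is mapped through 3·x+0 mod 26 — an affine cipher.
For shovel: s(18)→3·18+0≡2=c; h(7)→3·7+0≡21=v; o(14)→3·14+0≡16=q; v(21)→3·21+0≡11=l; e(4)→3·4+0≡12=m; l(11)→3·11+0≡7=h (all mod 26).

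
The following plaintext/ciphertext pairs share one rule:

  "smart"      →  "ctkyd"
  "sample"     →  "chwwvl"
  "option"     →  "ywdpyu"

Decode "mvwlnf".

Shifts by position in smart: pos 0: s→c (+10), pos 1: m→t (+7), pos 2: a→k (+10), pos 3: r→y (+7) — repeating every 2. It's a Vigenère-style cipher with numeric key [10,7]: position i shifts by key[i mod 2].
Reversing it on mvwlnf: m−10=c, v−7=o, w−10=m, l−7=e, n−10=d, f−7=y.

comedy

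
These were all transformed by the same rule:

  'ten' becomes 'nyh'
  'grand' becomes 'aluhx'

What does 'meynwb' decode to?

This is a Caesar cipher with shift 20.
Undoing it on meynwb: m−20=s, e−20=k, y−20=e, n−20=t, w−20=c, b−20=h.

sketch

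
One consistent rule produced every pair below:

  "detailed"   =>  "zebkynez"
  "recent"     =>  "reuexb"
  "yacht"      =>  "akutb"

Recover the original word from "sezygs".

medium

Each letter's alphabet position (a=0..z=25) is mapped through 5·x+10 mod 26 — an affine cipher.
Decoding sezygs: s(18)→21·(18−10)≡12=m; e(4)→21·(4−10)≡4=e; z(25)→21·(25−10)≡3=d; y(24)→21·(24−10)≡8=i; g(6)→21·(6−10)≡20=u; s(18)→21·(18−10)≡12=m (all mod 26).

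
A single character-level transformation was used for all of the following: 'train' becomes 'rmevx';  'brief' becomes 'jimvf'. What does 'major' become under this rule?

vsneq

The output letters match the input read backwards, each shifted +4: train reversed is niart. Read the word backwards and shift each letter +4.
For major: reverse → rojam; then shift: r+4=v, o+4=s, j+4=n, a+4=e, m+4=q.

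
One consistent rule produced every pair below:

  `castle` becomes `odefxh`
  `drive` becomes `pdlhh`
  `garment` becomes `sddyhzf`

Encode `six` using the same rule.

The shift depends on letter class: consonant c→o is +12, but vowel a→d is +3. Two shifts are in play — +3 for a/e/i/o/u, +12 for every other letter.
For six: s(cons)+12=e, i(vowel)+3=l, x(cons)+12=j.

elj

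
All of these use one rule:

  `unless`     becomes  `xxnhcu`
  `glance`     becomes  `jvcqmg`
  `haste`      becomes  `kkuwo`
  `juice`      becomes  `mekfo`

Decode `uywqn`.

round

It's a Vigenère-style cipher with numeric key [3,10,2]: position i shifts by key[i mod 3].
Undoing it on uywqn: u−3=r, y−10=o, w−2=u, q−3=n, n−10=d.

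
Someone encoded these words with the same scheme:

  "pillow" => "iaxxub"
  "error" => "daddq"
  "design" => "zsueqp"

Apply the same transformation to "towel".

Read the word backwards and shift each letter +12.
On towel: reverse → lewot; then shift: l+12=x, e+12=q, w+12=i, o+12=a, t+12=f.

xqiaf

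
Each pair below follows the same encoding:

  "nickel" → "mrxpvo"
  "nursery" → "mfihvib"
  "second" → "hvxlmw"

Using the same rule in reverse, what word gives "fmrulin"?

uniform

Each pair mirrors across the alphabet (n↔m, i↔r, c↔x): positions sum to 25. This is the alphabet-reversal cipher (Atbash): a becomes z, b becomes y, etc.
Reversing it on fmrulin: f↔u, m↔n, r↔i, u↔f, l↔o, i↔r, n↔m.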